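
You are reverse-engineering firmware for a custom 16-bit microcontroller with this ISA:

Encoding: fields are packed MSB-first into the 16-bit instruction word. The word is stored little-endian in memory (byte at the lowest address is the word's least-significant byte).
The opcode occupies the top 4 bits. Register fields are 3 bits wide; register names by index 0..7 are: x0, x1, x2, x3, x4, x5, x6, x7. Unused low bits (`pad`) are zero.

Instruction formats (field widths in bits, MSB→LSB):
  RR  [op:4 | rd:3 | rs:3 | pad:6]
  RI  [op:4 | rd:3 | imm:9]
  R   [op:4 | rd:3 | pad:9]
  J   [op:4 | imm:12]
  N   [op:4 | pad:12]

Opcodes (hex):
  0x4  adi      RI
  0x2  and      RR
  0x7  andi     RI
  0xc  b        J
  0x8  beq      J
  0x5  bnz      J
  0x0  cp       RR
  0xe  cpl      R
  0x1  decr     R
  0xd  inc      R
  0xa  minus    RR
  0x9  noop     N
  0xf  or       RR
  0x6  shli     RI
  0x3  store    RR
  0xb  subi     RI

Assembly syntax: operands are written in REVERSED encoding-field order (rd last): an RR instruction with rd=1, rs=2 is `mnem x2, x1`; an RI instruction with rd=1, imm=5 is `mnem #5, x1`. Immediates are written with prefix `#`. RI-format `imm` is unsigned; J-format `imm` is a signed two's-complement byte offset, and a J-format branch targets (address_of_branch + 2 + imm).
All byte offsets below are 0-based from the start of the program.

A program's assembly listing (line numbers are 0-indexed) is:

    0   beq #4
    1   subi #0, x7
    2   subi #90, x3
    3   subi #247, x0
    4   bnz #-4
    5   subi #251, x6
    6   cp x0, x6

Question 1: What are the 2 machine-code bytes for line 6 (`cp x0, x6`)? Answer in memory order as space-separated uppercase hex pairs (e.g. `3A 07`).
line 6 (cp): pack op=0x0:4|rd=6:3|rs=0:3|pad=0:6 = 0x0c00; little→ 00 0c

00 0C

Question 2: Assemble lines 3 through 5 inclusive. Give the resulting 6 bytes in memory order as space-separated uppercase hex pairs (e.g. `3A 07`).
F7 B0 FC 5F FB BC

3. subi fields op=0xb:4|rd=0:3|imm=247:9 → word b0f7h → f7 b0
4. bnz fields op=0x5:4|imm=-4:12 → word 5ffch → fc 5f
5. subi fields op=0xb:4|rd=6:3|imm=251:9 → word bcfbh → fb bc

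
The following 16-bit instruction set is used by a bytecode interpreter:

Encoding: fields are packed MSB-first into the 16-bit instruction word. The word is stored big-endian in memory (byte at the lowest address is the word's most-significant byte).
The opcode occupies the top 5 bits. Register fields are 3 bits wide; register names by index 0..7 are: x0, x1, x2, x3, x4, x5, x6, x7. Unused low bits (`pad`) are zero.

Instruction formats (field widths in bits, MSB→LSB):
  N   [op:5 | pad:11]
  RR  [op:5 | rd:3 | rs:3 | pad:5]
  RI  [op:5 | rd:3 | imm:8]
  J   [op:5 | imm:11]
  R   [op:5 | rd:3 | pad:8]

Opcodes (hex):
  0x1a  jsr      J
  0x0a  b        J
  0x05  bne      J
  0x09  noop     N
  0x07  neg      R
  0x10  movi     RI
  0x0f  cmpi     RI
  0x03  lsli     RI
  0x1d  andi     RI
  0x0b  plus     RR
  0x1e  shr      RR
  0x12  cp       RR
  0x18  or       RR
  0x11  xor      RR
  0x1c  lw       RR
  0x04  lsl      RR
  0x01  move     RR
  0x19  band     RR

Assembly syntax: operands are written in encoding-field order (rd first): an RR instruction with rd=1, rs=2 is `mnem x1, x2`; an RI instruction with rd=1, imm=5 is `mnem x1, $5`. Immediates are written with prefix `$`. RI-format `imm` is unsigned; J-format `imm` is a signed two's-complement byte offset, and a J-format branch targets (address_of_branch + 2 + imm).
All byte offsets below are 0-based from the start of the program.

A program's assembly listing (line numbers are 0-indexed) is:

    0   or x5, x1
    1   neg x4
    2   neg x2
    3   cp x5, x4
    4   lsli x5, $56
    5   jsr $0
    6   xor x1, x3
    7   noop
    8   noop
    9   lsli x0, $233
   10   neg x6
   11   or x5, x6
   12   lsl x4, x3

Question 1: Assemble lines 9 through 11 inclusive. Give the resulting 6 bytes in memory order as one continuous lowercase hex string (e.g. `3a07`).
18e93e00c5c0

L9: lsli op=0x3:5|rd=0:3|imm=233:8 ⇒ 0x18e9 ⇒ big 18 e9
L10: neg op=0x7:5|rd=6:3|pad=0:8 ⇒ 0x3e00 ⇒ big 3e 00
L11: or op=0x18:5|rd=5:3|rs=6:3|pad=0:5 ⇒ 0xc5c0 ⇒ big c5 c0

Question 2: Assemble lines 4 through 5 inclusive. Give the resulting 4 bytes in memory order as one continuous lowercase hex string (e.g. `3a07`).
line 4 (lsli): pack op=0x3:5|rd=5:3|imm=56:8 = 0x1d38; big→ 1d 38
line 5 (jsr): pack op=0x1a:5|imm=0:11 = 0xd000; big→ d0 00

1d38d000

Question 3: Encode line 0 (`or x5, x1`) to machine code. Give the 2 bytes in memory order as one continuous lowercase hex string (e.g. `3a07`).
0. or fields op=0x18:5|rd=5:3|rs=1:3|pad=0:5 → word c520h → c5 20

c520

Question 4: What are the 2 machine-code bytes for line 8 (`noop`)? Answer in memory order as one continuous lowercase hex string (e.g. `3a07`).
L8: noop op=0x9:5|pad=0:11 ⇒ 0x4800 ⇒ big 48 00

4800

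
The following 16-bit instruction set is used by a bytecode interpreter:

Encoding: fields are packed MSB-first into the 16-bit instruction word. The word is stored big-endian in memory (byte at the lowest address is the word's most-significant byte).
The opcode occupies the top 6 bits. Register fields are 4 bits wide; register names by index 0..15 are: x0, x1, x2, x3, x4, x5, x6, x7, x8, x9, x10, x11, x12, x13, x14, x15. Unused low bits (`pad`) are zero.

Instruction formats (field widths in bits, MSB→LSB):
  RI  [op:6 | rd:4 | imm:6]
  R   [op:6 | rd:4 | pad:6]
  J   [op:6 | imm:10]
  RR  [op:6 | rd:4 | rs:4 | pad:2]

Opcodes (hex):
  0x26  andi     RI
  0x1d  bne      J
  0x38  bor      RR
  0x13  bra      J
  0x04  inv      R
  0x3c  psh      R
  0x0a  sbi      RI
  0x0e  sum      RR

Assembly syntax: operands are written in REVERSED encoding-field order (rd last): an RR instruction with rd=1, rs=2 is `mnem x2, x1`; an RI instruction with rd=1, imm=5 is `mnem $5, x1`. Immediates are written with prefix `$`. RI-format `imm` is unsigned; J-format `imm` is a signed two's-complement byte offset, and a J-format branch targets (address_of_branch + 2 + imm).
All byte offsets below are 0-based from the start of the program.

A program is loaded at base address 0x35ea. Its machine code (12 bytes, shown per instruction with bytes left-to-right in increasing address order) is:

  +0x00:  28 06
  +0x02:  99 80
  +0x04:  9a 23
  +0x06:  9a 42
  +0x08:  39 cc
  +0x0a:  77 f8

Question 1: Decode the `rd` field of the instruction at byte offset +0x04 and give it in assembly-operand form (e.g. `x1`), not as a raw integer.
@+04  big-endian(9a 23) = 0x9a23
  opcode bits[15:10]=0x26: andi/RI
  [9:6] rd=8 = x8
  [5:0] imm=35 = $35

x8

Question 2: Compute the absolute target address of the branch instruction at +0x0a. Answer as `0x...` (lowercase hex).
0x35ee

@+0a  big-endian(77 f8) = 0x77f8
  op=0x77f8>>10=0x1d ⇒ bne (J)
  [9:0] imm=1016 (s10→-8) = $-8
  target = base 0x35ea + off 0x0a + 2 + imm -8 = 0x35ee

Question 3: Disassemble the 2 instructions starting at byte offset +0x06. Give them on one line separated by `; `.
@+06  big-endian(9a 42) = 0x9a42
  opcode bits[15:10]=0x26: andi/RI
  rd@[9:6]=0x9 ⇒ x9
  imm@[5:0]=0x2 ⇒ $2
@+08  big-endian(39 cc) = 0x39cc
  opcode bits[15:10]=0xe: sum/RR
  rd@[9:6]=0x7 ⇒ x7
  rs@[5:2]=0x3 ⇒ x3

andi $2, x9; sum x3, x7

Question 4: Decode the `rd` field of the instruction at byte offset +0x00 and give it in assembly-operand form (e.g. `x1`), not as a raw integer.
[00] 28 06 → 0x2806
  top 6b → 0xa → sbi [RI]
  [9:6] rd=0 = x0
  [5:0] imm=6 = $6

x0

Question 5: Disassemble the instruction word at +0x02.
off 0x02: read 99 80 as big → 0x9980
  opcode bits[15:10]=0x26: andi/RI
  rd@[9:6]=0x6 ⇒ x6
  imm@[5:0]=0x0 ⇒ $0

andi $0, x6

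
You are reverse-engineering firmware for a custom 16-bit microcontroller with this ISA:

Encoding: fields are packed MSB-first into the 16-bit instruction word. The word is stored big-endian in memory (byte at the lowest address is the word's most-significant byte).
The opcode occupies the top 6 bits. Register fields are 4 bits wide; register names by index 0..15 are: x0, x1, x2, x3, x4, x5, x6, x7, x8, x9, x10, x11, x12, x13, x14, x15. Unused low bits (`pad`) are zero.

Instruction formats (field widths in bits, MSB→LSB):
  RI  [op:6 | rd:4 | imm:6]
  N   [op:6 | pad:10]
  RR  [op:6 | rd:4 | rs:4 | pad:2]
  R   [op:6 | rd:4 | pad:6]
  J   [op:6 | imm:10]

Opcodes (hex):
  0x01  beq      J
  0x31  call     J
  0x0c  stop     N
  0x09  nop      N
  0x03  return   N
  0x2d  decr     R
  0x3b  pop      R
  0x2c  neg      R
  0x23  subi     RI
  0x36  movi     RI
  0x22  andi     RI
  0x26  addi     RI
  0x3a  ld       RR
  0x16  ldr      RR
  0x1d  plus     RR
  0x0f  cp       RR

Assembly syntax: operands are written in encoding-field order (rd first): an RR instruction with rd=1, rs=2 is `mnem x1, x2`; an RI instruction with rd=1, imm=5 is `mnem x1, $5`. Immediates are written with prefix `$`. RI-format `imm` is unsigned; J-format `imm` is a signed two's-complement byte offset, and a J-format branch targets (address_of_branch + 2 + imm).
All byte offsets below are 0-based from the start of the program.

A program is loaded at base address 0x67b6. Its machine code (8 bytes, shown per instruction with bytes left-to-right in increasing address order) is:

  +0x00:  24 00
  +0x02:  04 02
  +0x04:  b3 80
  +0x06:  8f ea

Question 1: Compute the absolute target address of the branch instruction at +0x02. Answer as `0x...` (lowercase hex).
0x67bc

@+02  big-endian(04 02) = 0x0402
  opcode bits[15:10]=0x1: beq/J
  imm: (w>>0)&0x3ff=0x2 → $2
  target = base 0x67b6 + off 0x02 + 2 + imm 2 = 0x67bc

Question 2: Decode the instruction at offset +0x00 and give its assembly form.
nop

off 0x00: read 24 00 as big → 0x2400
  opcode bits[15:10]=0x9: nop/N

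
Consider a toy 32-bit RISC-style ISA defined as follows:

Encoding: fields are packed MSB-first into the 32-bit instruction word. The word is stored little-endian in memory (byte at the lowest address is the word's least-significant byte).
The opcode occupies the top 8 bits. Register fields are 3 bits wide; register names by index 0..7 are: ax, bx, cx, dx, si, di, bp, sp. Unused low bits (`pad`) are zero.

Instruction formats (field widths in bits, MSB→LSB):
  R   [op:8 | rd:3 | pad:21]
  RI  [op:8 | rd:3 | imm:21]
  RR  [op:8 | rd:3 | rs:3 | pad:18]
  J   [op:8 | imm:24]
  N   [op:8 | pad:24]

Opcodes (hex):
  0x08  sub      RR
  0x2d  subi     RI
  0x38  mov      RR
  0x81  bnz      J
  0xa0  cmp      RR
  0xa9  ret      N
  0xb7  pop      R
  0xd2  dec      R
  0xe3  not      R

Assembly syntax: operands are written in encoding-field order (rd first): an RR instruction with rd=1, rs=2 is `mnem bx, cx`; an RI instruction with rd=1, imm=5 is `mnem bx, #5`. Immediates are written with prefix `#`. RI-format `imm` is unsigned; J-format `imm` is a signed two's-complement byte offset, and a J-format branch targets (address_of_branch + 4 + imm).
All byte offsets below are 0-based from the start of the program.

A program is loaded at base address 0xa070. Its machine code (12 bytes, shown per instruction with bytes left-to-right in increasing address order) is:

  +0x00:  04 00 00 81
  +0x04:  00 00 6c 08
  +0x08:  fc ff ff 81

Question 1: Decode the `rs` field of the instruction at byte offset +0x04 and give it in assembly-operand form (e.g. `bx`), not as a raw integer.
dx

+0x04: 00 00 6c 08 ⇒ word 0x086c0000 (little)
  top 8b → 0x8 → sub [RR]
  [23:21] rd=3 = dx
  [20:18] rs=3 = dx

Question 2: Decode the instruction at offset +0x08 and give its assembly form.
+0x08: fc ff ff 81 ⇒ word 0x81fffffc (little)
  top 8b → 0x81 → bnz [J]
  [23:0] imm=16777212 (s24→-4) = #-4

bnz #-4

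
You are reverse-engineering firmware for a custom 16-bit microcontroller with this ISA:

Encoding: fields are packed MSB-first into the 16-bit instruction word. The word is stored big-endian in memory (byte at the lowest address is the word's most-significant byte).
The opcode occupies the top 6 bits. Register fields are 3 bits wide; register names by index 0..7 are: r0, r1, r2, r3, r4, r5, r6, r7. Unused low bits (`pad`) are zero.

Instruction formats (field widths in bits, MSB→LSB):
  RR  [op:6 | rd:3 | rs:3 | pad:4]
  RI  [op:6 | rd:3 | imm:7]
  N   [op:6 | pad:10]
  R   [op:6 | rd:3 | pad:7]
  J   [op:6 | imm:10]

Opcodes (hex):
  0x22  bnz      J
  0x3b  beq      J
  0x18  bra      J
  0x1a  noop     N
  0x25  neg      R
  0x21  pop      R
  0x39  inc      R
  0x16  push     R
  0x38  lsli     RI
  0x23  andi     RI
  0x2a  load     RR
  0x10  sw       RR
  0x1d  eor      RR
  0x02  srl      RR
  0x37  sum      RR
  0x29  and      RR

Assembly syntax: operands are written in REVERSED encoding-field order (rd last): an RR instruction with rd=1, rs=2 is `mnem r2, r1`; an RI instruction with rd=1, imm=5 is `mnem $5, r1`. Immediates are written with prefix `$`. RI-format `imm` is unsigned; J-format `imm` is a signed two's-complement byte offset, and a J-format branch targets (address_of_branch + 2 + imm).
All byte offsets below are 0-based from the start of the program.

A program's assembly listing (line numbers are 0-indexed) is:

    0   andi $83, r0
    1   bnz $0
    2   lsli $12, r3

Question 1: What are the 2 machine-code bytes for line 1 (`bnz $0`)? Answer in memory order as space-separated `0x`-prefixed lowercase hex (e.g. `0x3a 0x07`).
1. bnz fields op=0x22:6|imm=0:10 → word 8800h → 88 00

0x88 0x00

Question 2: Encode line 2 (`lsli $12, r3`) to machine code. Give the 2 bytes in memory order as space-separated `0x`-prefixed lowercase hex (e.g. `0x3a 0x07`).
0xe1 0x8c

2. lsli fields op=0x38:6|rd=3:3|imm=12:7 → word e18ch → e1 8c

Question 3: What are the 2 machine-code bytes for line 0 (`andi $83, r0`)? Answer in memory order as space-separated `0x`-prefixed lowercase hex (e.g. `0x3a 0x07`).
0x8c 0x53

0. andi fields op=0x23:6|rd=0:3|imm=83:7 → word 8c53h → 8c 53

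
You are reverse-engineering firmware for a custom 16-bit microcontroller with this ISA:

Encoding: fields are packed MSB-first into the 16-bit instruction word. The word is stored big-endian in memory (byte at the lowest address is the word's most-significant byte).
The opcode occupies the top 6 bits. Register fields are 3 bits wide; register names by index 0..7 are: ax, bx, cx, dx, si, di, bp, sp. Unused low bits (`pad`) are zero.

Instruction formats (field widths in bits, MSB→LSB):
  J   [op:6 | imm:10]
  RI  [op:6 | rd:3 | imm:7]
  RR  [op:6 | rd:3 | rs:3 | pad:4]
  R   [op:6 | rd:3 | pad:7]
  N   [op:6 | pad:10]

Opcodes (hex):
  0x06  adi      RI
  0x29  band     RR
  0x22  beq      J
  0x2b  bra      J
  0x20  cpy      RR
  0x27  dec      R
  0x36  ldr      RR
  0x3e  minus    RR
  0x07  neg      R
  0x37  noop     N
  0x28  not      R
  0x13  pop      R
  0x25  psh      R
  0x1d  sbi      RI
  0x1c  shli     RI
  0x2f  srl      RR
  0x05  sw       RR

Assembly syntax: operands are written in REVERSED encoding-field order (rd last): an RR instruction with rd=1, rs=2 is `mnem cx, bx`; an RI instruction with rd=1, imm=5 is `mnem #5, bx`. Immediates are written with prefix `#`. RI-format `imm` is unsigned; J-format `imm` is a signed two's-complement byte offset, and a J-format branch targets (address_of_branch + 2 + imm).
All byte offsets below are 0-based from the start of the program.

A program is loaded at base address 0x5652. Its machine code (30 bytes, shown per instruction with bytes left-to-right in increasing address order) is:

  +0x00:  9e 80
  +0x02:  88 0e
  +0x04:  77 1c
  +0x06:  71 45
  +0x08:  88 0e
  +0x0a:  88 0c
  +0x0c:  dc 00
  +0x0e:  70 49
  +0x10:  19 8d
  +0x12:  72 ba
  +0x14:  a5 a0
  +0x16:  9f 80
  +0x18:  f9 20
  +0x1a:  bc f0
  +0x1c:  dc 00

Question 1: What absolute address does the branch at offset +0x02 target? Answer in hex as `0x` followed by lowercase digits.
0x5664

+0x02: 88 0e ⇒ word 0x880e (big)
  opcode bits[15:10]=0x22: beq/J
  imm@[9:0]=0xe ⇒ #14
  target = base 0x5652 + off 0x02 + 2 + imm 14 = 0x5664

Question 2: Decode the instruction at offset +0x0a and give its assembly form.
beq #12

+0x0a: 88 0c ⇒ word 0x880c (big)
  top 6b → 0x22 → beq [J]
  imm@[9:0]=0xc ⇒ #12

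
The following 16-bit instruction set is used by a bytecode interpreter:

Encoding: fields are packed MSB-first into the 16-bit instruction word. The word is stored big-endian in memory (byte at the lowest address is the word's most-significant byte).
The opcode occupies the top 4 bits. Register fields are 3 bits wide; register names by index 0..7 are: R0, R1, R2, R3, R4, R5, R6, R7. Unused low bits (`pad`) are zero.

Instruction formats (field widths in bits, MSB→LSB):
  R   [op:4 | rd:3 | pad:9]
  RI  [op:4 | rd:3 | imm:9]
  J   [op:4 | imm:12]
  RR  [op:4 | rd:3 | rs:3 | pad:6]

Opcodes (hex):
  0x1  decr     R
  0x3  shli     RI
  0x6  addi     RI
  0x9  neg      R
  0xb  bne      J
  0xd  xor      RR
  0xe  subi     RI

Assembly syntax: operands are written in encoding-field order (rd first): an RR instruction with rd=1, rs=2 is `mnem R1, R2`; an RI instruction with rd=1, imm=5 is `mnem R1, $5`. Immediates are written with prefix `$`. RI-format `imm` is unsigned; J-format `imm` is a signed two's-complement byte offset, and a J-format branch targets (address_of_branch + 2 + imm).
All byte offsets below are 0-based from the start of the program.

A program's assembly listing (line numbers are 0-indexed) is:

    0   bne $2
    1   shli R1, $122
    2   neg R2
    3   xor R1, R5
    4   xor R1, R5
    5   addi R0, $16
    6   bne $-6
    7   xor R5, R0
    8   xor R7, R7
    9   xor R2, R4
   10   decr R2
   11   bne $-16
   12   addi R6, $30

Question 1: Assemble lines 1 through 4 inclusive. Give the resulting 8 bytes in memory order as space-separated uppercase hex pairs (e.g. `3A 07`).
32 7A 94 00 D3 40 D3 40

1. shli fields op=0x3:4|rd=1:3|imm=122:9 → word 327ah → 32 7a
2. neg fields op=0x9:4|rd=2:3|pad=0:9 → word 9400h → 94 00
3. xor fields op=0xd:4|rd=1:3|rs=5:3|pad=0:6 → word d340h → d3 40
4. xor fields op=0xd:4|rd=1:3|rs=5:3|pad=0:6 → word d340h → d3 40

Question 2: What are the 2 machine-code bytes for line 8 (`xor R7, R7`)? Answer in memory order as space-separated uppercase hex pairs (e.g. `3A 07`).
DF C0

8. xor fields op=0xd:4|rd=7:3|rs=7:3|pad=0:6 → word dfc0h → df c0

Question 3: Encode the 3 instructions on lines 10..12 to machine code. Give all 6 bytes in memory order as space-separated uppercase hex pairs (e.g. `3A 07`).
14 00 BF F0 6C 1E

10. decr fields op=0x1:4|rd=2:3|pad=0:9 → word 1400h → 14 00
11. bne fields op=0xb:4|imm=-16:12 → word bff0h → bf f0
12. addi fields op=0x6:4|rd=6:3|imm=30:9 → word 6c1eh → 6c 1e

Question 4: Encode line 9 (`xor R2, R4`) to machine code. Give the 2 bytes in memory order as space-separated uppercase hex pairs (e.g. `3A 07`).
9. xor fields op=0xd:4|rd=2:3|rs=4:3|pad=0:6 → word d500h → d5 00

D5 00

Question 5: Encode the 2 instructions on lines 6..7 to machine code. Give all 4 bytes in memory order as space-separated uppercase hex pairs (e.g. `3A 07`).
BF FA DA 00

line 6 (bne): pack op=0xb:4|imm=-6:12 = 0xbffa; big→ bf fa
line 7 (xor): pack op=0xd:4|rd=5:3|rs=0:3|pad=0:6 = 0xda00; big→ da 00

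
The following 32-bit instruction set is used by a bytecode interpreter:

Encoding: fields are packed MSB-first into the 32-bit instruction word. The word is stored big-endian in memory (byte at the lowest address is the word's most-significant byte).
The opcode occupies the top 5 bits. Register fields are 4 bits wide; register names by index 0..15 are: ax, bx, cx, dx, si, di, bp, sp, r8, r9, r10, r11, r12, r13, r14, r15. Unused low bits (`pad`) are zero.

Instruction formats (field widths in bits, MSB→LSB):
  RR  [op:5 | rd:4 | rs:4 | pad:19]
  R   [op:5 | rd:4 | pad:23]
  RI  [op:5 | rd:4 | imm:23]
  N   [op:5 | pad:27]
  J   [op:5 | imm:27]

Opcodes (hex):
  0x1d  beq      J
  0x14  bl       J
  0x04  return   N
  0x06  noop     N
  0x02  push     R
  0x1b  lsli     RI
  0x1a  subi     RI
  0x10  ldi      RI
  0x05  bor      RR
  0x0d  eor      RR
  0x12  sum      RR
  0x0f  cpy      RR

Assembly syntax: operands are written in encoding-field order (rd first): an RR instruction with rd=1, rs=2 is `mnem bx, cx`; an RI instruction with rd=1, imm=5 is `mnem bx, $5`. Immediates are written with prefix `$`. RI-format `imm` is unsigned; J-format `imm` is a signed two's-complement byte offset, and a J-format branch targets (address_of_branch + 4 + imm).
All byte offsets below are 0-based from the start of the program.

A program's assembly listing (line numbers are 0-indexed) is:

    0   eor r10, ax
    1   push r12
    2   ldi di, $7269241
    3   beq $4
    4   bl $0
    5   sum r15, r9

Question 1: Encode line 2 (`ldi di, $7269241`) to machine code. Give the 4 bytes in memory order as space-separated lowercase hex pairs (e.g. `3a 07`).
2. ldi fields op=0x10:5|rd=5:4|imm=7269241:23 → word 82eeeb79h → 82 ee eb 79

82 ee eb 79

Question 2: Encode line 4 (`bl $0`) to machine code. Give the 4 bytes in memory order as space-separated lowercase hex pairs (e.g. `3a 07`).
a0 00 00 00

4. bl fields op=0x14:5|imm=0:27 → word a0000000h → a0 00 00 00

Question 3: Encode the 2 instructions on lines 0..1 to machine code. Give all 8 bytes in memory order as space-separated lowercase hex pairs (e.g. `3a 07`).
6d 00 00 00 16 00 00 00

L0: eor op=0xd:5|rd=10:4|rs=0:4|pad=0:19 ⇒ 0x6d000000 ⇒ big 6d 00 00 00
L1: push op=0x2:5|rd=12:4|pad=0:23 ⇒ 0x16000000 ⇒ big 16 00 00 00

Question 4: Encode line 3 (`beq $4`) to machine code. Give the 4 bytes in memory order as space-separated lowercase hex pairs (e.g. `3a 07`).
3. beq fields op=0x1d:5|imm=4:27 → word e8000004h → e8 00 00 04

e8 00 00 04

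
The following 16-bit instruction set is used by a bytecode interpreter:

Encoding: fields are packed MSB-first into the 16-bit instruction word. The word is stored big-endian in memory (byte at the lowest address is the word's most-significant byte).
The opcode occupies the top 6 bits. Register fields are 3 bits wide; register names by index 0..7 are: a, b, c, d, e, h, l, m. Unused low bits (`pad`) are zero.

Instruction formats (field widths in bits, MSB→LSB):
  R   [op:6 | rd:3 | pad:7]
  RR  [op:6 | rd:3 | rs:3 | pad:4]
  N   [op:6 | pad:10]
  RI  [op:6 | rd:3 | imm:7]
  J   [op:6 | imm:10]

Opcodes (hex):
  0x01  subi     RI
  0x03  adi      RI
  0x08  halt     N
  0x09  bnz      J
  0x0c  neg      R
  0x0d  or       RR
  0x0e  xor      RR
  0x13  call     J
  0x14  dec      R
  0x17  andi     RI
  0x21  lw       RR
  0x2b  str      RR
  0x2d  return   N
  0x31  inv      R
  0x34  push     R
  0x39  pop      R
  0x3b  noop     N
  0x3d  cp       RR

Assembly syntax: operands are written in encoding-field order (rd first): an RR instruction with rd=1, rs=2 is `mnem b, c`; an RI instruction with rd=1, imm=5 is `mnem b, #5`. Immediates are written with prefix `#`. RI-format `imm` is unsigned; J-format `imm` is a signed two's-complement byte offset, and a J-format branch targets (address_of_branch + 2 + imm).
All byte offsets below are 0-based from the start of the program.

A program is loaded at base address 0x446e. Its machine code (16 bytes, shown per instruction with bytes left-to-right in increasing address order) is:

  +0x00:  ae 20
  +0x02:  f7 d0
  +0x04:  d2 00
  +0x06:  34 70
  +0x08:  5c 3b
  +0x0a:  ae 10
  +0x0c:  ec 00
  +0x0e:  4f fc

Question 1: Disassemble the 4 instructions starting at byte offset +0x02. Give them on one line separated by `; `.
+0x02: f7 d0 ⇒ word 0xf7d0 (big)
  op=0xf7d0>>10=0x3d ⇒ cp (RR)
  rd: (w>>7)&0x7=0x7 → m
  rs: (w>>4)&0x7=0x5 → h
+0x04: d2 00 ⇒ word 0xd200 (big)
  op=0xd200>>10=0x34 ⇒ push (R)
  rd: (w>>7)&0x7=0x4 → e
+0x06: 34 70 ⇒ word 0x3470 (big)
  op=0x3470>>10=0xd ⇒ or (RR)
  rd: (w>>7)&0x7=0x0 → a
  rs: (w>>4)&0x7=0x7 → m
+0x08: 5c 3b ⇒ word 0x5c3b (big)
  op=0x5c3b>>10=0x17 ⇒ andi (RI)
  rd: (w>>7)&0x7=0x0 → a
  imm: (w>>0)&0x7f=0x3b → #59

cp m, h; push e; or a, m; andi a, #59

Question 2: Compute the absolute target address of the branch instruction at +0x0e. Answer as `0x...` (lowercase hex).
0x447a

off 0x0e: read 4f fc as big → 0x4ffc
  op=0x4ffc>>10=0x13 ⇒ call (J)
  imm@[9:0]=0x3fc (s10→-4) ⇒ #-4
  target = base 0x446e + off 0x0e + 2 + imm -4 = 0x447a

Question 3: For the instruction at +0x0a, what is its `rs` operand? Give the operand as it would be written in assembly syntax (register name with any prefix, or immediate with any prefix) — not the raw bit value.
b

[0a] ae 10 → 0xae10
  opcode bits[15:10]=0x2b: str/RR
  rd@[9:7]=0x4 ⇒ e
  rs@[6:4]=0x1 ⇒ b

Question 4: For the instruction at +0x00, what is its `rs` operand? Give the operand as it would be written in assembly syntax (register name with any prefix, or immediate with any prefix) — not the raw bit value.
c

+0x00: ae 20 ⇒ word 0xae20 (big)
  top 6b → 0x2b → str [RR]
  rd@[9:7]=0x4 ⇒ e
  rs@[6:4]=0x2 ⇒ c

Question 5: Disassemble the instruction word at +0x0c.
off 0x0c: read ec 00 as big → 0xec00
  opcode bits[15:10]=0x3b: noop/N

noop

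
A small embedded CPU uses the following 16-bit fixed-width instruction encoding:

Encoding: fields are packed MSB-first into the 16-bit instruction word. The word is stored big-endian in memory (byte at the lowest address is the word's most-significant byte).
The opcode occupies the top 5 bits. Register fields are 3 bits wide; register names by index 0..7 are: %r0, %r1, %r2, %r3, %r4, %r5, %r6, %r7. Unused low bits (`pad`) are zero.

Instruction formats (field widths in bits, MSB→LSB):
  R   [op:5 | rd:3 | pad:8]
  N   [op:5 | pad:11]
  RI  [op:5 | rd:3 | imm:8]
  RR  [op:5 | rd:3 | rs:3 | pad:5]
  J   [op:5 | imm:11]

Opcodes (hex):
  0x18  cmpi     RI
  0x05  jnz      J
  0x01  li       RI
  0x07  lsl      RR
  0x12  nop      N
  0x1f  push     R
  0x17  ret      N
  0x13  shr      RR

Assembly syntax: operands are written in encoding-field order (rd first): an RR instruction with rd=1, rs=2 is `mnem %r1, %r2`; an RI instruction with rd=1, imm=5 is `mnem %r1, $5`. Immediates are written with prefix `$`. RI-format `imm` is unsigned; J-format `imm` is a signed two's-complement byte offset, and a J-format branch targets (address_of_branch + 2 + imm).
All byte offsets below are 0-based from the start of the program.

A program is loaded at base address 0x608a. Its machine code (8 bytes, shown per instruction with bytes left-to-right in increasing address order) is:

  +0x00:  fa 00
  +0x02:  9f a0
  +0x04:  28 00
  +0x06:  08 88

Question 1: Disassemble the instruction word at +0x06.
[06] 08 88 → 0x0888
  op=0x0888>>11=0x1 ⇒ li (RI)
  rd@[10:8]=0x0 ⇒ %r0
  imm@[7:0]=0x88 ⇒ $136

li %r0, $136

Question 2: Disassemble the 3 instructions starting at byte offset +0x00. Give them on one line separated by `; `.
@+00  big-endian(fa 00) = 0xfa00
  top 5b → 0x1f → push [R]
  rd@[10:8]=0x2 ⇒ %r2
@+02  big-endian(9f a0) = 0x9fa0
  top 5b → 0x13 → shr [RR]
  rd@[10:8]=0x7 ⇒ %r7
  rs@[7:5]=0x5 ⇒ %r5
@+04  big-endian(28 00) = 0x2800
  top 5b → 0x5 → jnz [J]
  imm@[10:0]=0x0 ⇒ $0

push %r2; shr %r7, %r5; jnz $0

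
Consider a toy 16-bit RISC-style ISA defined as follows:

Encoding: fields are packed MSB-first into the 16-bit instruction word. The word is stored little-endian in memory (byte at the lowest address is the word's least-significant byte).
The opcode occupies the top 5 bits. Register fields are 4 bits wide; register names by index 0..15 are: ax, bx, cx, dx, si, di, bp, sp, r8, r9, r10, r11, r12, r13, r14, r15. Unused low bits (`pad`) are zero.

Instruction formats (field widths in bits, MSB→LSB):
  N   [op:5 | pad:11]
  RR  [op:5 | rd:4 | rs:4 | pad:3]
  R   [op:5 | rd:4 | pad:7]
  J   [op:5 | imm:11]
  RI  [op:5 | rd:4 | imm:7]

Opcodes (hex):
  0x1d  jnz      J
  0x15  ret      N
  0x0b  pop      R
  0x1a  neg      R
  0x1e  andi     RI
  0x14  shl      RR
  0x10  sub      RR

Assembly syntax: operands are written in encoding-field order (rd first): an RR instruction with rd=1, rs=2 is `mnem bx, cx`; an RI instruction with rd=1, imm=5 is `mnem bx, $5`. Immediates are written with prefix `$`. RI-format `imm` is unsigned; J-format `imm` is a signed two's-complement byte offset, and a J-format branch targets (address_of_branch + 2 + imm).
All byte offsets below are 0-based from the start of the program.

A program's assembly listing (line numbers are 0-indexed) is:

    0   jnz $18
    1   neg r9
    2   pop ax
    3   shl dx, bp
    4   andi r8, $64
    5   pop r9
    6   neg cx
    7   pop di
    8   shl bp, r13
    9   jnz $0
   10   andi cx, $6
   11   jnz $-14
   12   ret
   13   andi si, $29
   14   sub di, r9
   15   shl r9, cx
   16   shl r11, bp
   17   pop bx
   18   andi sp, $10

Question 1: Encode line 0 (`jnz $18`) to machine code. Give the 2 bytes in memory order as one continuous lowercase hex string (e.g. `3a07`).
12e8

L0: jnz op=0x1d:5|imm=18:11 ⇒ 0xe812 ⇒ little 12 e8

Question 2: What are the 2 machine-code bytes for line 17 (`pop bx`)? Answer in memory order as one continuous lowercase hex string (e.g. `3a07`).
L17: pop op=0xb:5|rd=1:4|pad=0:7 ⇒ 0x5880 ⇒ little 80 58

8058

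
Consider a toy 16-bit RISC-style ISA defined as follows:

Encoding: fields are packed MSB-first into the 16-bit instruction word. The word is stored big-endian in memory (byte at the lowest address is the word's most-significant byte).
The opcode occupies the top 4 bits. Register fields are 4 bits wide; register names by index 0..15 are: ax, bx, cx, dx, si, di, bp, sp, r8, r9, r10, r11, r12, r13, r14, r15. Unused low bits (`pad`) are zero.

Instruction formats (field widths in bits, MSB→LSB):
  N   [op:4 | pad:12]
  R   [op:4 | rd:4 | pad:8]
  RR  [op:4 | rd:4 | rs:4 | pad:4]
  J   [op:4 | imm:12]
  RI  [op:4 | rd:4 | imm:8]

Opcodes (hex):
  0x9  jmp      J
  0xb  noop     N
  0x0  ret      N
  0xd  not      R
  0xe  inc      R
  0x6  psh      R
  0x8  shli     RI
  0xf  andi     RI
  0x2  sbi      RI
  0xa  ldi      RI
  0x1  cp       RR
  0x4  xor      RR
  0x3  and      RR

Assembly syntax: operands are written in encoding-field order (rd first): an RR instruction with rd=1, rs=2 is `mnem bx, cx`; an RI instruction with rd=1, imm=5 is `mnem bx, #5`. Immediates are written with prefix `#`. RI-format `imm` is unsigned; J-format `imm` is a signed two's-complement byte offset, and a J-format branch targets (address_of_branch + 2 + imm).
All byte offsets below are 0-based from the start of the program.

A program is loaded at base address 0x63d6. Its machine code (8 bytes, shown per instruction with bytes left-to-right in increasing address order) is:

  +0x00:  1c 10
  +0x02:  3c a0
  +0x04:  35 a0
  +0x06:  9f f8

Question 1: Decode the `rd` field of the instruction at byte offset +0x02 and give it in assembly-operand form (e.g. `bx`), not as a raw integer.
r12

+0x02: 3c a0 ⇒ word 0x3ca0 (big)
  op=0x3ca0>>12=0x3 ⇒ and (RR)
  [11:8] rd=12 = r12
  [7:4] rs=10 = r10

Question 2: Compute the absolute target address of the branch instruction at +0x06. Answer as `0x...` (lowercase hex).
off 0x06: read 9f f8 as big → 0x9ff8
  op=0x9ff8>>12=0x9 ⇒ jmp (J)
  [11:0] imm=4088 (s12→-8) = #-8
  target = base 0x63d6 + off 0x06 + 2 + imm -8 = 0x63d6

0x63d6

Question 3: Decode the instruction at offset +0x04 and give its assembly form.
and di, r10

@+04  big-endian(35 a0) = 0x35a0
  top 4b → 0x3 → and [RR]
  rd: (w>>8)&0xf=0x5 → di
  rs: (w>>4)&0xf=0xa → r10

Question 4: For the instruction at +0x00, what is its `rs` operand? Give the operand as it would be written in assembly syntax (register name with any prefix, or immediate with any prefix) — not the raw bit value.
bx

off 0x00: read 1c 10 as big → 0x1c10
  op=0x1c10>>12=0x1 ⇒ cp (RR)
  [11:8] rd=12 = r12
  [7:4] rs=1 = bx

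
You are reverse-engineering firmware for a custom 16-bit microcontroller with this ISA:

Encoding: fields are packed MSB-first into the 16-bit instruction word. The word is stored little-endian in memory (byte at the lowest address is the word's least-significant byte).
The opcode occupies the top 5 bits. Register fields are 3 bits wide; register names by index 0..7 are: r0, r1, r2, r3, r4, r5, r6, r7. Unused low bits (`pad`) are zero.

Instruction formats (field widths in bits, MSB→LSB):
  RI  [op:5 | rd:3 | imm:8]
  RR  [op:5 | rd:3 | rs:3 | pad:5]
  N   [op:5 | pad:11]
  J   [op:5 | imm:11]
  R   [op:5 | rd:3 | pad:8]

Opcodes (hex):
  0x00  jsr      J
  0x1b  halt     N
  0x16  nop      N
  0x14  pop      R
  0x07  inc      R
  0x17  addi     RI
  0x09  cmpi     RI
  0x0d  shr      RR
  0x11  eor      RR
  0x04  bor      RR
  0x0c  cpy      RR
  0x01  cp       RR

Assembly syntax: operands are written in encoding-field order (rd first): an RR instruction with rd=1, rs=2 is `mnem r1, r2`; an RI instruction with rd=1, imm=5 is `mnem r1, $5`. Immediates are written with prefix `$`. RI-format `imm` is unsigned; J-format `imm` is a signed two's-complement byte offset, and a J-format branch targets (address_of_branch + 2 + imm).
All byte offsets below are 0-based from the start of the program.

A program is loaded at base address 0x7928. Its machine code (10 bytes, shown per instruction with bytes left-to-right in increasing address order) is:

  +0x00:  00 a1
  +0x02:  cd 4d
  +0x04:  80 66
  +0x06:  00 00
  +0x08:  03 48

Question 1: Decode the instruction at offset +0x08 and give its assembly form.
cmpi r0, $3

+0x08: 03 48 ⇒ word 0x4803 (little)
  opcode bits[15:11]=0x9: cmpi/RI
  rd@[10:8]=0x0 ⇒ r0
  imm@[7:0]=0x3 ⇒ $3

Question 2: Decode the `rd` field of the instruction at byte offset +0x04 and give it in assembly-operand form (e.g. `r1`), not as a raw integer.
r6

@+04  little-endian(80 66) = 0x6680
  op=0x6680>>11=0xc ⇒ cpy (RR)
  rd@[10:8]=0x6 ⇒ r6
  rs@[7:5]=0x4 ⇒ r4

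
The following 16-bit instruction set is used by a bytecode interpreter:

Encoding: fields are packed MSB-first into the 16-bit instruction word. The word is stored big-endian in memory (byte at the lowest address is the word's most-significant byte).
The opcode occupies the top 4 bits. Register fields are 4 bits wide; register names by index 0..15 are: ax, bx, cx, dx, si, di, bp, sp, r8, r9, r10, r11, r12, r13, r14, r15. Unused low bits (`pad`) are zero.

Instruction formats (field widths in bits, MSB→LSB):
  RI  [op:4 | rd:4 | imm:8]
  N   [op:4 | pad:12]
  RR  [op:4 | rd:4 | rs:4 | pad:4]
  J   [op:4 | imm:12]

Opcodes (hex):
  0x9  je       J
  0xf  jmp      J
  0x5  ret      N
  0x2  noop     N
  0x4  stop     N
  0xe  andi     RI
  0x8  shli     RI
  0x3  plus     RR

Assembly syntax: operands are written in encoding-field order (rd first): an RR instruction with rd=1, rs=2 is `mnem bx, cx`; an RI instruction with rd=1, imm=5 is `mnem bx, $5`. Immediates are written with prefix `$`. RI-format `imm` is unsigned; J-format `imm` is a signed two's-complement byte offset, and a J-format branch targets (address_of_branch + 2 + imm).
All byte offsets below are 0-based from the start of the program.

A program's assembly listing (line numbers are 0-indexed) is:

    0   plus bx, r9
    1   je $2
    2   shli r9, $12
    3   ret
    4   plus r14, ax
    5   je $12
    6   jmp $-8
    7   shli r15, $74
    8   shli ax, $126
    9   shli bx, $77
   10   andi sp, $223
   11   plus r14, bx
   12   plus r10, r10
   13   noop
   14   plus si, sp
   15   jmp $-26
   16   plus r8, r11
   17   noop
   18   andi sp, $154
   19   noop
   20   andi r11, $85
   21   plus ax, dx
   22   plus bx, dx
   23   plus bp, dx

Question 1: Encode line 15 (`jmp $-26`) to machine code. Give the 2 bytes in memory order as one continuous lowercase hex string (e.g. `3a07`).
line 15 (jmp): pack op=0xf:4|imm=-26:12 = 0xffe6; big→ ff e6

ffe6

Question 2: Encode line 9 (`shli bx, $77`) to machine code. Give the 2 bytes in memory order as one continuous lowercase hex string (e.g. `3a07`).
814d

L9: shli op=0x8:4|rd=1:4|imm=77:8 ⇒ 0x814d ⇒ big 81 4d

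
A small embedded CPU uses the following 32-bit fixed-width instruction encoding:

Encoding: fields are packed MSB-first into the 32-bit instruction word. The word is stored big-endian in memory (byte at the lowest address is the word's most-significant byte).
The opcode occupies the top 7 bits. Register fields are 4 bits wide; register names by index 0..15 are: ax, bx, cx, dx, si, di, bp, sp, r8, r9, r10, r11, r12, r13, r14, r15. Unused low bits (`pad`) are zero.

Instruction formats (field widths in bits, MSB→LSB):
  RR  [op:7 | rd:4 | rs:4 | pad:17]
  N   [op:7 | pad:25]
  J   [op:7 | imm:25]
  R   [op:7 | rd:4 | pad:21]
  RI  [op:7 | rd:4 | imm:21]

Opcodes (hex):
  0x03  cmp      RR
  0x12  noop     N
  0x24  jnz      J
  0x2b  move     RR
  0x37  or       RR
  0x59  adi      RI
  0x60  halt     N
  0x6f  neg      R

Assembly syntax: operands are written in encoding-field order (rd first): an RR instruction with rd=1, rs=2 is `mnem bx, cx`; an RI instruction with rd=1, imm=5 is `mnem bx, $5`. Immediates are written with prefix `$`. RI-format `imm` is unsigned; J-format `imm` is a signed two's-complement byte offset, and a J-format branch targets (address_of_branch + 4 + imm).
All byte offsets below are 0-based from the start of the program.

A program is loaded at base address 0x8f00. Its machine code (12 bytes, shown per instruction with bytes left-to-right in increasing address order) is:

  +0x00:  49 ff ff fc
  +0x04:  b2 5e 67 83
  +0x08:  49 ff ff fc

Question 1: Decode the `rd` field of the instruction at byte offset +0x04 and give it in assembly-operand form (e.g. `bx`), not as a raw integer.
[04] b2 5e 67 83 → 0xb25e6783
  opcode bits[31:25]=0x59: adi/RI
  [24:21] rd=2 = cx
  [20:0] imm=1992579 = $1992579

cx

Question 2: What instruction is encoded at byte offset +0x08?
jnz $-4

[08] 49 ff ff fc → 0x49fffffc
  top 7b → 0x24 → jnz [J]
  imm@[24:0]=0x1fffffc (s25→-4) ⇒ $-4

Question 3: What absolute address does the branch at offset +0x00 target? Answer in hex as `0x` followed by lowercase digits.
0x8f00

@+00  big-endian(49 ff ff fc) = 0x49fffffc
  op=0x49fffffc>>25=0x24 ⇒ jnz (J)
  [24:0] imm=33554428 (s25→-4) = $-4
  target = base 0x8f00 + off 0x00 + 4 + imm -4 = 0x8f00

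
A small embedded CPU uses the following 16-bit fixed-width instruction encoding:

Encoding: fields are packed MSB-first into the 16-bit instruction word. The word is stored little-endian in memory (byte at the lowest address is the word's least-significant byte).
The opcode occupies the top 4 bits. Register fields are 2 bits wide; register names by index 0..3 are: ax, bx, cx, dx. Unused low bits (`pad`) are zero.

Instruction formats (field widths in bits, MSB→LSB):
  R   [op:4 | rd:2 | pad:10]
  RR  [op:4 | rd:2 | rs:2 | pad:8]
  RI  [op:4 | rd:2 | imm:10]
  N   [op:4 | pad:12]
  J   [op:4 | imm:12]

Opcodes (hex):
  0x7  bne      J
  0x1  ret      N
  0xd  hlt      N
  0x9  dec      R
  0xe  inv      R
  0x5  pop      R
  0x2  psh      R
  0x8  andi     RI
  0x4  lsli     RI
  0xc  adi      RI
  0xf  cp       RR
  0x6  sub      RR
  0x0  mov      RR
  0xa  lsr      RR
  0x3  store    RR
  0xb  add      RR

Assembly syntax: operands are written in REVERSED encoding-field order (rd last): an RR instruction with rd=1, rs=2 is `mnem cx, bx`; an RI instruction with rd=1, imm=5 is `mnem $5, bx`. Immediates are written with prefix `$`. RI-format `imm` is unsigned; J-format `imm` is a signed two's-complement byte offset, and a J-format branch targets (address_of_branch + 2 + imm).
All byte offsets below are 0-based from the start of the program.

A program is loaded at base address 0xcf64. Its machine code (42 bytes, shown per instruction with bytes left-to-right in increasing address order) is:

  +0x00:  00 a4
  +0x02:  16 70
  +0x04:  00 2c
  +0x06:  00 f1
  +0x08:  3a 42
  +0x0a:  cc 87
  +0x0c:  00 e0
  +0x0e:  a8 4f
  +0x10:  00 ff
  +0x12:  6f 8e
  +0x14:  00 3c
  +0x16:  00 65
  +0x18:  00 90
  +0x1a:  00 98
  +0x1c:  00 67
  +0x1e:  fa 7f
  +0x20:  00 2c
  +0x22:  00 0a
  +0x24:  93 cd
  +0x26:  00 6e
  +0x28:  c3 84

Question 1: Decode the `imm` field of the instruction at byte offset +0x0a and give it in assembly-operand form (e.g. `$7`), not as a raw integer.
+0x0a: cc 87 ⇒ word 0x87cc (little)
  top 4b → 0x8 → andi [RI]
  rd: (w>>10)&0x3=0x1 → bx
  imm: (w>>0)&0x3ff=0x3cc → $972

$972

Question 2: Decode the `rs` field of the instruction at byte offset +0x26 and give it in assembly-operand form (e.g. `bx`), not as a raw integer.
[26] 00 6e → 0x6e00
  opcode bits[15:12]=0x6: sub/RR
  rd: (w>>10)&0x3=0x3 → dx
  rs: (w>>8)&0x3=0x2 → cx

cx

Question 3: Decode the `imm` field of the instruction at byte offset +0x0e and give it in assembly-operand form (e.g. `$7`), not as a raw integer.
[0e] a8 4f → 0x4fa8
  top 4b → 0x4 → lsli [RI]
  [11:10] rd=3 = dx
  [9:0] imm=936 = $936

$936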